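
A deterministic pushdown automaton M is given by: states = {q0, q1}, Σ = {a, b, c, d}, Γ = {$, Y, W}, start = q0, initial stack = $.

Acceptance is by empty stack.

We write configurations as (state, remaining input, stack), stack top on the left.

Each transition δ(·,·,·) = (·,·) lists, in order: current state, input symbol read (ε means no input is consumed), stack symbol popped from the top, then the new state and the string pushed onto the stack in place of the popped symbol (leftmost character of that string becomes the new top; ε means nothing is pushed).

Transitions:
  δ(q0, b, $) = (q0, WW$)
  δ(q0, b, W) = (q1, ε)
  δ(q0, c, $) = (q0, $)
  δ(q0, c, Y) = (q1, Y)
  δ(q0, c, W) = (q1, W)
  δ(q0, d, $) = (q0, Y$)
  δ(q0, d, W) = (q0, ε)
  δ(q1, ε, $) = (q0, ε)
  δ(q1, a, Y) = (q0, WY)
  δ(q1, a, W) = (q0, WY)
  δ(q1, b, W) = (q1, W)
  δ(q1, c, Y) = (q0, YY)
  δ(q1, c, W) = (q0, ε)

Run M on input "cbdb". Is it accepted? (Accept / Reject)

Accept

(q0, cbdb, $) ⊢ (q0, bdb, $) ⊢ (q0, db, WW$) ⊢ (q0, b, W$) ⊢ (q1, ε, $) ⊢ (q0, ε, ε)
All input consumed and the stack is empty.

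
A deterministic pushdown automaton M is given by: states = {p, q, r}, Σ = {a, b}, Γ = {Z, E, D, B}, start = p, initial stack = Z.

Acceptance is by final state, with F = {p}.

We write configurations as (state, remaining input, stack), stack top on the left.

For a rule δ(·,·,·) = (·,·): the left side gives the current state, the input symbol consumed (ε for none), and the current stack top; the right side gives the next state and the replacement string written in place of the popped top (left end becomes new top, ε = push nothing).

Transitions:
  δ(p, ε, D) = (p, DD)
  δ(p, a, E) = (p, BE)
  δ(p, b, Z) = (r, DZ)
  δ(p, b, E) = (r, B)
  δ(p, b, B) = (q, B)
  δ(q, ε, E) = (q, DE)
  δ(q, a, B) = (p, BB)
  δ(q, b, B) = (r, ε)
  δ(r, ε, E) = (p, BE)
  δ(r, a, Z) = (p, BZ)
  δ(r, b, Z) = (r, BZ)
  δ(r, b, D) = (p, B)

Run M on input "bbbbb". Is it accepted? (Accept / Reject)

Reject

(p, bbbbb, Z)
  read b, top Z: go to r, push DZ → (r, bbbb, DZ)
  read b, top D: go to p, push B → (p, bbb, BZ)
  read b, top B: go to q, push B → (q, bb, BZ)
  read b, top B: go to r, push ε → (r, b, Z)
  read b, top Z: go to r, push BZ → (r, ε, BZ)
All input consumed; state r ∉ F and no further ε-move applies.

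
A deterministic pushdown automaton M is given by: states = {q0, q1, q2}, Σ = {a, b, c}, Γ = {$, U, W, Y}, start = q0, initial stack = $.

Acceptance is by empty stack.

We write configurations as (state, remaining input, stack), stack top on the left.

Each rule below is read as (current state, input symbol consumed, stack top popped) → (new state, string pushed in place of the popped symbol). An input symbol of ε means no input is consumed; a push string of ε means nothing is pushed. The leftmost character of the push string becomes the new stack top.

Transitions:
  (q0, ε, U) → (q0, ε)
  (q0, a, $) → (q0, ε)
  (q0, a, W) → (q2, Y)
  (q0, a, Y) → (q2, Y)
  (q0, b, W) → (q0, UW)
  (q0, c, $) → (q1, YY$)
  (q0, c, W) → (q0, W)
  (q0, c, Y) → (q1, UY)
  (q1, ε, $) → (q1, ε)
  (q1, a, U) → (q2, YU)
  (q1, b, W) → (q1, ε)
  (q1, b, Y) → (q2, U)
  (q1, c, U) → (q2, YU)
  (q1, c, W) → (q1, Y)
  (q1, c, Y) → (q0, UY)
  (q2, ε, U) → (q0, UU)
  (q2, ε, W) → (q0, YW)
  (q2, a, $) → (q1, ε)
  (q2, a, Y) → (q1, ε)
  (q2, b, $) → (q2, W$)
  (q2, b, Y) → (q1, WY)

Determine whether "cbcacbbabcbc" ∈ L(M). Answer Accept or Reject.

(q0, cbcacbbabcbc, $)
  read c, top $: go to q1, push YY$ → (q1, bcacbbabcbc, YY$)
  read b, top Y: go to q2, push U → (q2, cacbbabcbc, UY$)
  ε-move, top U: go to q0, push UU → (q0, cacbbabcbc, UUY$)
  ε-move, top U: go to q0, push ε → (q0, cacbbabcbc, UY$)
  ε-move, top U: go to q0, push ε → (q0, cacbbabcbc, Y$)
  read c, top Y: go to q1, push UY → (q1, acbbabcbc, UY$)
  read a, top U: go to q2, push YU → (q2, cbbabcbc, YUY$)
No transition applies at (q2, cbbabcbc, YUY$); input not fully consumed.

Reject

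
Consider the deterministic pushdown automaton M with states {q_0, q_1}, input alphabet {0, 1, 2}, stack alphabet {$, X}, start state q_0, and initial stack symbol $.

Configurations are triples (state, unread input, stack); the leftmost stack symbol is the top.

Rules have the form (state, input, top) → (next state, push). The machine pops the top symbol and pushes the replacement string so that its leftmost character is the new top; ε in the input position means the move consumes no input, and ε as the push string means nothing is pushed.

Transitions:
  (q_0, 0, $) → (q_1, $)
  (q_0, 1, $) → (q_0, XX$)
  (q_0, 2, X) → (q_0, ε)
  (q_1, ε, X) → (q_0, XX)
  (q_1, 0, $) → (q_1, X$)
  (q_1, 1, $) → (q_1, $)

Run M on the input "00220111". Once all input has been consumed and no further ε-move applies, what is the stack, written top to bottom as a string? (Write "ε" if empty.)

$

(q_0, 00220111, $)
  read 0, top $: go to q_1, push $ → (q_1, 0220111, $)
  read 0, top $: go to q_1, push X$ → (q_1, 220111, X$)
  ε-move, top X: go to q_0, push XX → (q_0, 220111, XX$)
  read 2, top X: go to q_0, push ε → (q_0, 20111, X$)
  read 2, top X: go to q_0, push ε → (q_0, 0111, $)
  read 0, top $: go to q_1, push $ → (q_1, 111, $)
  read 1, top $: go to q_1, push $ → (q_1, 11, $)
  read 1, top $: go to q_1, push $ → (q_1, 1, $)
  read 1, top $: go to q_1, push $ → (q_1, ε, $)
All input consumed in state q_1 with stack $.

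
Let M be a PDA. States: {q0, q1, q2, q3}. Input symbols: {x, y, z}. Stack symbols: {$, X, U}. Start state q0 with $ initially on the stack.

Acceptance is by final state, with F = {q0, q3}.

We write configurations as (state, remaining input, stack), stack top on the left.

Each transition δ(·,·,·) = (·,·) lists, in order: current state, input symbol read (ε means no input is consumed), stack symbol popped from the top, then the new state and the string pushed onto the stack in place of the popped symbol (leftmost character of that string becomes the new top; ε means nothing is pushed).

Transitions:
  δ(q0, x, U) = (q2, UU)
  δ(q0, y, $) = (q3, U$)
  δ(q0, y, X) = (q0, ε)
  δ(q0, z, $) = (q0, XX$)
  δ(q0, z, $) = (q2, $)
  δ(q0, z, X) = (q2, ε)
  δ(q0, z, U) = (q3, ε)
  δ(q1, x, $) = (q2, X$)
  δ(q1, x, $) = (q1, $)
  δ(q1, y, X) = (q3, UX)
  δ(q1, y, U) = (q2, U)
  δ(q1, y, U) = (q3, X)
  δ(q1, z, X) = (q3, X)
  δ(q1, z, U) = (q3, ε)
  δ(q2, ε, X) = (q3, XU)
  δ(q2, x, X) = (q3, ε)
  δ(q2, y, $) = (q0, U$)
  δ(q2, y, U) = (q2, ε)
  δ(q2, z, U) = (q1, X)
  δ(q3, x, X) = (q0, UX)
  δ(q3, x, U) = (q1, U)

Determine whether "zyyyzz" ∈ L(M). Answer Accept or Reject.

No computation consumes all input and reaches a final state.

Reject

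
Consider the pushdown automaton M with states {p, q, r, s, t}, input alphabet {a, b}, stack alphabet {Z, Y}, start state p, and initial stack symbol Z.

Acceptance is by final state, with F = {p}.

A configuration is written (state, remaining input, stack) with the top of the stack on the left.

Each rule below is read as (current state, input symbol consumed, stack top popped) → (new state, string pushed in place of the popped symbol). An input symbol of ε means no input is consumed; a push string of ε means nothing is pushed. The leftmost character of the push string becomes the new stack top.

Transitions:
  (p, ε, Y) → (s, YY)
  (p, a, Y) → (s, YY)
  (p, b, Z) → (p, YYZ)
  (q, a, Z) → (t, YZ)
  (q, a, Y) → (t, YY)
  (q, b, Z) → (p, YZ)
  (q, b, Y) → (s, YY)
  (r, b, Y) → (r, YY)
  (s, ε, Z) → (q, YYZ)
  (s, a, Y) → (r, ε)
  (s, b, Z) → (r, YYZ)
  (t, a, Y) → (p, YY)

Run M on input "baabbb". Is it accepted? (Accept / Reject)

No computation consumes all input and reaches a final state.

Reject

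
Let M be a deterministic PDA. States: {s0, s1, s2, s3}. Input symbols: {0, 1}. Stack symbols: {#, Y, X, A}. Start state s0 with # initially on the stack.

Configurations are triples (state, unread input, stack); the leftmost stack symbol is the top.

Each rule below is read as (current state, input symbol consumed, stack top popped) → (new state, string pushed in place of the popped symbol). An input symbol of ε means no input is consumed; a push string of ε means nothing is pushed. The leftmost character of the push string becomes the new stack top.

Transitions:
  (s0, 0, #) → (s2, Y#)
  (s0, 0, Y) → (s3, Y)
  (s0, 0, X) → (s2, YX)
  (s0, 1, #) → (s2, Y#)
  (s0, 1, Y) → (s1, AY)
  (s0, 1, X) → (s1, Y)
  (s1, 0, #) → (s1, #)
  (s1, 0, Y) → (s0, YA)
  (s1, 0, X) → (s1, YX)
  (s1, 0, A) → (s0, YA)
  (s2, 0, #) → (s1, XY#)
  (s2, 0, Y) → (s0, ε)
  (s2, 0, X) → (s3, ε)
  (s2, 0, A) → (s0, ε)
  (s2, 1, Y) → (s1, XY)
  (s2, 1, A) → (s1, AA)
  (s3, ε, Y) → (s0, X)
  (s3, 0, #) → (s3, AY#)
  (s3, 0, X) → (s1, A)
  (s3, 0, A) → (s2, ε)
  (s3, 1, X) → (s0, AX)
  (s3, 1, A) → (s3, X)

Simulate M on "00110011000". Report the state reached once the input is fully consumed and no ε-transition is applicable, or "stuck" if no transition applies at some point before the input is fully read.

stuck

(s0, 00110011000, #) ⊢ (s2, 0110011000, Y#) ⊢ (s0, 110011000, #) ⊢ (s2, 10011000, Y#) ⊢ (s1, 0011000, XY#) ⊢ (s1, 011000, YXY#) ⊢ (s0, 11000, YAXY#) ⊢ (s1, 1000, AYAXY#)
No transition for (s1, 1, top A); M blocks with input 1000 remaining.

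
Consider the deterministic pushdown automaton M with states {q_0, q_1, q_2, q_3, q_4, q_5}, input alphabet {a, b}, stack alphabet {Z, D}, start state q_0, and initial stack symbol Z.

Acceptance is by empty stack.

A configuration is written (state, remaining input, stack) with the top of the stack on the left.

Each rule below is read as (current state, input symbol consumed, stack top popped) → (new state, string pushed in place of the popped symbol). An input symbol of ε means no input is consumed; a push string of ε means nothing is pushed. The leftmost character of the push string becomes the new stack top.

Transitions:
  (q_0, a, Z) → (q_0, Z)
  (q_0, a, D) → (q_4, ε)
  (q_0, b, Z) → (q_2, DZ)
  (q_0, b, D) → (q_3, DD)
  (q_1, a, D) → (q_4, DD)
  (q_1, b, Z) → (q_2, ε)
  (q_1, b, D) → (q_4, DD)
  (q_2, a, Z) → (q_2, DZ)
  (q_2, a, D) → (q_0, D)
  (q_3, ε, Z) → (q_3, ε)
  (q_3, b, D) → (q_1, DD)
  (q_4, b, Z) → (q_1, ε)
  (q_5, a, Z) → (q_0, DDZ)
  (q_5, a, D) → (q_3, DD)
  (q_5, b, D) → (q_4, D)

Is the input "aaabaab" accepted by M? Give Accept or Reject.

(q_0, aaabaab, Z) ⊢ (q_0, aabaab, Z) ⊢ (q_0, abaab, Z) ⊢ (q_0, baab, Z) ⊢ (q_2, aab, DZ) ⊢ (q_0, ab, DZ) ⊢ (q_4, b, Z) ⊢ (q_1, ε, ε)
All input consumed and the stack is empty.

Accept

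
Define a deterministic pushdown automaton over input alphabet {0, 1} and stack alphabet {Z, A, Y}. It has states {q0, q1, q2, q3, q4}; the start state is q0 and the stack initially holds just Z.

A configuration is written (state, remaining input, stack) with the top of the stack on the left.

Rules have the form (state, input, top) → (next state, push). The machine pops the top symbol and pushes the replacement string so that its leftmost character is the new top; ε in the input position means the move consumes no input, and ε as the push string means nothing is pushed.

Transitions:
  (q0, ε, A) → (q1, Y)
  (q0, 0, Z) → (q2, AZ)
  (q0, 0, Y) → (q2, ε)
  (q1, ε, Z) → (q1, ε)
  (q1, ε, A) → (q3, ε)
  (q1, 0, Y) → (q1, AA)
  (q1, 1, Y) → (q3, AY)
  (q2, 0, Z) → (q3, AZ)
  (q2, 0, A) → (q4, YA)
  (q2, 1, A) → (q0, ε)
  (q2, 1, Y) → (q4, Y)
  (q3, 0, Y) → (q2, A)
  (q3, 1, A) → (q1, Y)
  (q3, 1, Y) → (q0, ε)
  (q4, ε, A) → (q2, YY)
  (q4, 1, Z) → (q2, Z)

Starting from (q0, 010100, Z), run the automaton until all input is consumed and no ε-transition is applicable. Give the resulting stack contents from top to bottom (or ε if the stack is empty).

(q0, 010100, Z) ⊢ (q2, 10100, AZ) ⊢ (q0, 0100, Z) ⊢ (q2, 100, AZ) ⊢ (q0, 00, Z) ⊢ (q2, 0, AZ) ⊢ (q4, ε, YAZ)
All input consumed in state q4 with stack YAZ.

YAZ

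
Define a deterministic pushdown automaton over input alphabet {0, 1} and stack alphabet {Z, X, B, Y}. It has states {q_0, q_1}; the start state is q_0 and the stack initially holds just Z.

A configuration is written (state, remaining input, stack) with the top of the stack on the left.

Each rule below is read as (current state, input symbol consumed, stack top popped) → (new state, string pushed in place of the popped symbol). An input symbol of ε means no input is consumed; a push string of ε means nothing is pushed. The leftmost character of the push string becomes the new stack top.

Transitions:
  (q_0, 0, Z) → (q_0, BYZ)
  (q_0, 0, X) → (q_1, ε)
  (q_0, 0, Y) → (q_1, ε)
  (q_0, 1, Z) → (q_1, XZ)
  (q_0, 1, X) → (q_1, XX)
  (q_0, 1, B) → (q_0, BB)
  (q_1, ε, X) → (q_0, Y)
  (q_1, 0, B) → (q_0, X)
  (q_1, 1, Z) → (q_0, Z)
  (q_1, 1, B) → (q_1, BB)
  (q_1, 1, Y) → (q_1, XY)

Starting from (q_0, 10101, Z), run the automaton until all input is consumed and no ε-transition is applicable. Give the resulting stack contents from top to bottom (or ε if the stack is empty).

BBYZ

(q_0, 10101, Z)
  read 1, top Z: go to q_1, push XZ → (q_1, 0101, XZ)
  ε-move, top X: go to q_0, push Y → (q_0, 0101, YZ)
  read 0, top Y: go to q_1, push ε → (q_1, 101, Z)
  read 1, top Z: go to q_0, push Z → (q_0, 01, Z)
  read 0, top Z: go to q_0, push BYZ → (q_0, 1, BYZ)
  read 1, top B: go to q_0, push BB → (q_0, ε, BBYZ)
All input consumed in state q_0 with stack BBYZ.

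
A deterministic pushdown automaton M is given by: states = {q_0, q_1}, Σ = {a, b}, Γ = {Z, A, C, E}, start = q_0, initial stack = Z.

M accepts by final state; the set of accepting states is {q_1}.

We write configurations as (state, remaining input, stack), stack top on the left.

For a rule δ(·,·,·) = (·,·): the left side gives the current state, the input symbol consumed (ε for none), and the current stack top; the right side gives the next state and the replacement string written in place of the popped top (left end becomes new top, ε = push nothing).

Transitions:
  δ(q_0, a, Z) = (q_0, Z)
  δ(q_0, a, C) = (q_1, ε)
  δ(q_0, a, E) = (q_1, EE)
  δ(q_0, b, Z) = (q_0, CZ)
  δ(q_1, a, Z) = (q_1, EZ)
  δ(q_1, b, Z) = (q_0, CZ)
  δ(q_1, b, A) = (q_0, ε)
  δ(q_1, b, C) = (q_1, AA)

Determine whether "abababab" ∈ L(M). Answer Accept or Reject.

(q_0, abababab, Z)
  read a, top Z: go to q_0, push Z → (q_0, bababab, Z)
  read b, top Z: go to q_0, push CZ → (q_0, ababab, CZ)
  read a, top C: go to q_1, push ε → (q_1, babab, Z)
  read b, top Z: go to q_0, push CZ → (q_0, abab, CZ)
  read a, top C: go to q_1, push ε → (q_1, bab, Z)
  read b, top Z: go to q_0, push CZ → (q_0, ab, CZ)
  read a, top C: go to q_1, push ε → (q_1, b, Z)
  read b, top Z: go to q_0, push CZ → (q_0, ε, CZ)
All input consumed; state q_0 ∉ F and no further ε-move applies.

Reject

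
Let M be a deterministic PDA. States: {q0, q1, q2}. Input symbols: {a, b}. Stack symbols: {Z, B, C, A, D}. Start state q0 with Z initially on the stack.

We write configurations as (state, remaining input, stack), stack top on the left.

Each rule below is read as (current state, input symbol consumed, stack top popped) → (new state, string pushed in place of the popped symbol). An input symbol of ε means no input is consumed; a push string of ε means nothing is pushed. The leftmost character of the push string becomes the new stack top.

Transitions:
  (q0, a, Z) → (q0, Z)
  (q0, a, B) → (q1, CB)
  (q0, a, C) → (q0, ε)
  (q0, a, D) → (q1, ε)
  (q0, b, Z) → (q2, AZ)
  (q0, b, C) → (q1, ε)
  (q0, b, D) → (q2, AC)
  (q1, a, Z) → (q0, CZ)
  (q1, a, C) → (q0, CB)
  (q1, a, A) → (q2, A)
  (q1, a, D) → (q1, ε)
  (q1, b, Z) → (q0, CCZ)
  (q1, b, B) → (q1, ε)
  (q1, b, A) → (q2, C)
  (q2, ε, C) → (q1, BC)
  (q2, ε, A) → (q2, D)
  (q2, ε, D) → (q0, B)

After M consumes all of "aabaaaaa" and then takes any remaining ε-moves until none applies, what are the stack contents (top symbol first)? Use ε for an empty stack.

CBBBZ

(q0, aabaaaaa, Z)
  read a, top Z: go to q0, push Z → (q0, abaaaaa, Z)
  read a, top Z: go to q0, push Z → (q0, baaaaa, Z)
  read b, top Z: go to q2, push AZ → (q2, aaaaa, AZ)
  ε-move, top A: go to q2, push D → (q2, aaaaa, DZ)
  ε-move, top D: go to q0, push B → (q0, aaaaa, BZ)
  read a, top B: go to q1, push CB → (q1, aaaa, CBZ)
  read a, top C: go to q0, push CB → (q0, aaa, CBBZ)
  read a, top C: go to q0, push ε → (q0, aa, BBZ)
  read a, top B: go to q1, push CB → (q1, a, CBBZ)
  read a, top C: go to q0, push CB → (q0, ε, CBBBZ)
All input consumed in state q0 with stack CBBBZ.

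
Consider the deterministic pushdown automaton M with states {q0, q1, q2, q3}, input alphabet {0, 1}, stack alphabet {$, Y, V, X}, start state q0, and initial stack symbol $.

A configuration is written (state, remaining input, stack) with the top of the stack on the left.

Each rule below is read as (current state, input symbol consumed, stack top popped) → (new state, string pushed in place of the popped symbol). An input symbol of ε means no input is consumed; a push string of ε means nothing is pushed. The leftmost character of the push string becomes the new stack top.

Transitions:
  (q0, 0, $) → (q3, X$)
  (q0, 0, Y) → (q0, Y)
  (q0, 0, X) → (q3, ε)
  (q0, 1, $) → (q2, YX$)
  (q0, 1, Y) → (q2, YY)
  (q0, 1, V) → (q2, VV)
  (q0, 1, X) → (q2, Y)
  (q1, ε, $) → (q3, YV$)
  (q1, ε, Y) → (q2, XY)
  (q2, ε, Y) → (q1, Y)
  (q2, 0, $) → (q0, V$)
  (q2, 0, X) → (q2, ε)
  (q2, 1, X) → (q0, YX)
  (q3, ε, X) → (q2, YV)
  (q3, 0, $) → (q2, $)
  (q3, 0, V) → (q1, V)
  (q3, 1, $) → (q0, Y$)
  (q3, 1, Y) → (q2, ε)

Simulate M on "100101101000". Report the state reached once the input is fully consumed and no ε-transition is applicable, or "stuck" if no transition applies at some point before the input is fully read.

q2

(q0, 100101101000, $)
  read 1, top $: go to q2, push YX$ → (q2, 00101101000, YX$)
  ε-move, top Y: go to q1, push Y → (q1, 00101101000, YX$)
  ε-move, top Y: go to q2, push XY → (q2, 00101101000, XYX$)
  read 0, top X: go to q2, push ε → (q2, 0101101000, YX$)
  ε-move, top Y: go to q1, push Y → (q1, 0101101000, YX$)
  ε-move, top Y: go to q2, push XY → (q2, 0101101000, XYX$)
  read 0, top X: go to q2, push ε → (q2, 101101000, YX$)
  ε-move, top Y: go to q1, push Y → (q1, 101101000, YX$)
  ε-move, top Y: go to q2, push XY → (q2, 101101000, XYX$)
  read 1, top X: go to q0, push YX → (q0, 01101000, YXYX$)
  read 0, top Y: go to q0, push Y → (q0, 1101000, YXYX$)
  read 1, top Y: go to q2, push YY → (q2, 101000, YYXYX$)
  ε-move, top Y: go to q1, push Y → (q1, 101000, YYXYX$)
  ε-move, top Y: go to q2, push XY → (q2, 101000, XYYXYX$)
  read 1, top X: go to q0, push YX → (q0, 01000, YXYYXYX$)
  read 0, top Y: go to q0, push Y → (q0, 1000, YXYYXYX$)
  read 1, top Y: go to q2, push YY → (q2, 000, YYXYYXYX$)
  ε-move, top Y: go to q1, push Y → (q1, 000, YYXYYXYX$)
  ε-move, top Y: go to q2, push XY → (q2, 000, XYYXYYXYX$)
  read 0, top X: go to q2, push ε → (q2, 00, YYXYYXYX$)
  ε-move, top Y: go to q1, push Y → (q1, 00, YYXYYXYX$)
  ε-move, top Y: go to q2, push XY → (q2, 00, XYYXYYXYX$)
  read 0, top X: go to q2, push ε → (q2, 0, YYXYYXYX$)
  ε-move, top Y: go to q1, push Y → (q1, 0, YYXYYXYX$)
  ε-move, top Y: go to q2, push XY → (q2, 0, XYYXYYXYX$)
  read 0, top X: go to q2, push ε → (q2, ε, YYXYYXYX$)
  ε-move, top Y: go to q1, push Y → (q1, ε, YYXYYXYX$)
  ε-move, top Y: go to q2, push XY → (q2, ε, XYYXYYXYX$)
All input consumed; M is in state q2.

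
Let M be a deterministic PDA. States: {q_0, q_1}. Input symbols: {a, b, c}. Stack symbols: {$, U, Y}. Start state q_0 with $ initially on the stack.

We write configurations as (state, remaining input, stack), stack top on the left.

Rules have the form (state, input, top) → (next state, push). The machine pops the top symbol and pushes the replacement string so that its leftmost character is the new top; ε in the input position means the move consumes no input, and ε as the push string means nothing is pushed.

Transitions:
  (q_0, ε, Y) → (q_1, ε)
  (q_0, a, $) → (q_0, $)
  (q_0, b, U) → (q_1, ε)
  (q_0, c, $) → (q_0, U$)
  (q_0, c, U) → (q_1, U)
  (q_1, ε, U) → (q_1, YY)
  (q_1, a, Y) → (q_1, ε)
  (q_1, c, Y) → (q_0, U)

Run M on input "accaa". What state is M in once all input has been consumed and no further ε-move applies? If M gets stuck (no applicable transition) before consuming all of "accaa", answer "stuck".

(q_0, accaa, $)
  read a, top $: go to q_0, push $ → (q_0, ccaa, $)
  read c, top $: go to q_0, push U$ → (q_0, caa, U$)
  read c, top U: go to q_1, push U → (q_1, aa, U$)
  ε-move, top U: go to q_1, push YY → (q_1, aa, YY$)
  read a, top Y: go to q_1, push ε → (q_1, a, Y$)
  read a, top Y: go to q_1, push ε → (q_1, ε, $)
All input consumed; M is in state q_1.

q_1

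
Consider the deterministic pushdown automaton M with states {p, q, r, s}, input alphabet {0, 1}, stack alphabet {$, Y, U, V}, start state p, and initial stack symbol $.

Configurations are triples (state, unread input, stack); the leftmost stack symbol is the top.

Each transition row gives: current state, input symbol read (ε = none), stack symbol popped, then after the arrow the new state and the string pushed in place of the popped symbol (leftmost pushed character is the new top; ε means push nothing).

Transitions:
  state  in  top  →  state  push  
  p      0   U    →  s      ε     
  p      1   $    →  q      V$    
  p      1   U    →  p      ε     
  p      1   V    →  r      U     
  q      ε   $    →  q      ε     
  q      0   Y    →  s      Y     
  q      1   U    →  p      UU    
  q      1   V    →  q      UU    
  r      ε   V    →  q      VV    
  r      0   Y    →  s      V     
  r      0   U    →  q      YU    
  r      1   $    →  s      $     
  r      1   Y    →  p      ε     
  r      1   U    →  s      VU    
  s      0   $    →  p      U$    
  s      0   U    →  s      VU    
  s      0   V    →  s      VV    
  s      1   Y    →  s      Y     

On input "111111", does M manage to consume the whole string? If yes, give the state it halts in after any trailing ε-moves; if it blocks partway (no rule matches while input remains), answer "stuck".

(p, 111111, $)
  read 1, top $: go to q, push V$ → (q, 11111, V$)
  read 1, top V: go to q, push UU → (q, 1111, UU$)
  read 1, top U: go to p, push UU → (p, 111, UUU$)
  read 1, top U: go to p, push ε → (p, 11, UU$)
  read 1, top U: go to p, push ε → (p, 1, U$)
  read 1, top U: go to p, push ε → (p, ε, $)
All input consumed; M is in state p.

p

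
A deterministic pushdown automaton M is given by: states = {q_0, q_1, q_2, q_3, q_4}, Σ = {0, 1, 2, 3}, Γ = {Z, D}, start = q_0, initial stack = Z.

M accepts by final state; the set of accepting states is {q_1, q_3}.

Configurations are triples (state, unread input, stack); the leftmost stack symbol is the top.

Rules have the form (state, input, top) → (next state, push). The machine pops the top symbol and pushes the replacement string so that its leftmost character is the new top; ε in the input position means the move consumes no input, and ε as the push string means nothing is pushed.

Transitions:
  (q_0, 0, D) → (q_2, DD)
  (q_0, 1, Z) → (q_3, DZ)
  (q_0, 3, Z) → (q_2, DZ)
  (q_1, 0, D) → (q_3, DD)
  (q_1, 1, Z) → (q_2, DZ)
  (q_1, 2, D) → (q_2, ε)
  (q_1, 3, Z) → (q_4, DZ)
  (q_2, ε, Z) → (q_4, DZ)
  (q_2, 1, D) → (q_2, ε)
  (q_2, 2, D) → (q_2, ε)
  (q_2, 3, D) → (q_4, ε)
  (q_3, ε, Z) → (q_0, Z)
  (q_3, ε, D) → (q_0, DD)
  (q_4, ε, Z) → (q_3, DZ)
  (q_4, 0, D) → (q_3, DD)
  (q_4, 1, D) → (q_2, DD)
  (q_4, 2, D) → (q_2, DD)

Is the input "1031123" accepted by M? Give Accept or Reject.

(q_0, 1031123, Z)
  read 1, top Z: go to q_3, push DZ → (q_3, 031123, DZ)
  ε-move, top D: go to q_0, push DD → (q_0, 031123, DDZ)
  read 0, top D: go to q_2, push DD → (q_2, 31123, DDDZ)
  read 3, top D: go to q_4, push ε → (q_4, 1123, DDZ)
  read 1, top D: go to q_2, push DD → (q_2, 123, DDDZ)
  read 1, top D: go to q_2, push ε → (q_2, 23, DDZ)
  read 2, top D: go to q_2, push ε → (q_2, 3, DZ)
  read 3, top D: go to q_4, push ε → (q_4, ε, Z)
  ε-move, top Z: go to q_3, push DZ → (q_3, ε, DZ)
All input consumed; state q_3 ∈ F.

Accept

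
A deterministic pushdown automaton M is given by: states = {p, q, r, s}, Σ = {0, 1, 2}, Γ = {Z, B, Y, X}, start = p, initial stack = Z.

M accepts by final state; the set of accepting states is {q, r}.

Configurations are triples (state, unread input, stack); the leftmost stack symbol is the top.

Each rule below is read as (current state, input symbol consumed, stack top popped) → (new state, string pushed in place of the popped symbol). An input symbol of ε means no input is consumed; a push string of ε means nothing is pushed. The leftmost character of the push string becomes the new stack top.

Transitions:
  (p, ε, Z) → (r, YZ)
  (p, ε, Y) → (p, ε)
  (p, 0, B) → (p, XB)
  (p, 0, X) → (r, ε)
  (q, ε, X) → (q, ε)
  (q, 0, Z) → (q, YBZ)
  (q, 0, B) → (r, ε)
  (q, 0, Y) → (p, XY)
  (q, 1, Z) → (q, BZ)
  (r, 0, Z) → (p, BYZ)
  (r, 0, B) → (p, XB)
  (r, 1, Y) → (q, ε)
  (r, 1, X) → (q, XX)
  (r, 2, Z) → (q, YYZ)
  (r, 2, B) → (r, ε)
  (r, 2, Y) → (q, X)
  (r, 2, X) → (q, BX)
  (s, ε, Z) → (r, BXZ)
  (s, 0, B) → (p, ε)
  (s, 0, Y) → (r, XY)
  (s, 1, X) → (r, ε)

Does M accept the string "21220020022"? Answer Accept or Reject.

Reject

(p, 21220020022, Z) ⊢ (r, 21220020022, YZ) ⊢ (q, 1220020022, XZ) ⊢ (q, 1220020022, Z) ⊢ (q, 220020022, BZ)
No transition applies at (q, 220020022, BZ); input not fully consumed.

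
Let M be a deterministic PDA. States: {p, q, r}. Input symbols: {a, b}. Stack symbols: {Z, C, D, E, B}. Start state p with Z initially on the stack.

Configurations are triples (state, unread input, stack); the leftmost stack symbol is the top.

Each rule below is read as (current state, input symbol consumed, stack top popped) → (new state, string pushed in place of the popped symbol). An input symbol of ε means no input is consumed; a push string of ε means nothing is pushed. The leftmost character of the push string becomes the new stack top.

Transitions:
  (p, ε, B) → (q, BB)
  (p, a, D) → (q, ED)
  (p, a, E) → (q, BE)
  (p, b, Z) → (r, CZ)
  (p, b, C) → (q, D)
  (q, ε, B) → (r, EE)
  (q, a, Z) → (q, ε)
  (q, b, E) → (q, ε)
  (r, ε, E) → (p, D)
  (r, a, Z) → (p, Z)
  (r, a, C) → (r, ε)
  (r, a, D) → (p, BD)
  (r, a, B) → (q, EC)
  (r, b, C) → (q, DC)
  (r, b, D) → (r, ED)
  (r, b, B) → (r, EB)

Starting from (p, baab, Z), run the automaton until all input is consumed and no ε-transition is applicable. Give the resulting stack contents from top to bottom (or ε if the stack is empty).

CZ

(p, baab, Z)
  read b, top Z: go to r, push CZ → (r, aab, CZ)
  read a, top C: go to r, push ε → (r, ab, Z)
  read a, top Z: go to p, push Z → (p, b, Z)
  read b, top Z: go to r, push CZ → (r, ε, CZ)
All input consumed in state r with stack CZ.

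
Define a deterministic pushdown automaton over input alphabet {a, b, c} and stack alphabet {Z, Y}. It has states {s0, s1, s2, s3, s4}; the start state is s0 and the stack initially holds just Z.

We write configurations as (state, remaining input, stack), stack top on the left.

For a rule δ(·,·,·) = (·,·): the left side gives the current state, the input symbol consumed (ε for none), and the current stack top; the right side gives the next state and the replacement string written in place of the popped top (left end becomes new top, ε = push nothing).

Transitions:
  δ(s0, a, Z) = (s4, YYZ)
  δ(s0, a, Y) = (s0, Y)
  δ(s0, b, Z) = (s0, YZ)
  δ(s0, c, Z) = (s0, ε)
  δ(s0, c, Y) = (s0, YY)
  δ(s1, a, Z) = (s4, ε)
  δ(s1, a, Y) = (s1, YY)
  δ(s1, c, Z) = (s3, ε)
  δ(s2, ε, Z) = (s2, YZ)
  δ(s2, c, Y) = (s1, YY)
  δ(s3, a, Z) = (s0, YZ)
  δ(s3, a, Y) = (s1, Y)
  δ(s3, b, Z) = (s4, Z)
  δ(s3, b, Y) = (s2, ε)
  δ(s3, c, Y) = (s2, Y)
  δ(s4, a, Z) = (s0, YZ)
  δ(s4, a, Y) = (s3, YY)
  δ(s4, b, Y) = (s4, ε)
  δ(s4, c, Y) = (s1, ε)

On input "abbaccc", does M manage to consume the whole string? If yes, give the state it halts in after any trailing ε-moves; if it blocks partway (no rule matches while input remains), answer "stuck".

s0

(s0, abbaccc, Z)
  read a, top Z: go to s4, push YYZ → (s4, bbaccc, YYZ)
  read b, top Y: go to s4, push ε → (s4, baccc, YZ)
  read b, top Y: go to s4, push ε → (s4, accc, Z)
  read a, top Z: go to s0, push YZ → (s0, ccc, YZ)
  read c, top Y: go to s0, push YY → (s0, cc, YYZ)
  read c, top Y: go to s0, push YY → (s0, c, YYYZ)
  read c, top Y: go to s0, push YY → (s0, ε, YYYYZ)
All input consumed; M is in state s0.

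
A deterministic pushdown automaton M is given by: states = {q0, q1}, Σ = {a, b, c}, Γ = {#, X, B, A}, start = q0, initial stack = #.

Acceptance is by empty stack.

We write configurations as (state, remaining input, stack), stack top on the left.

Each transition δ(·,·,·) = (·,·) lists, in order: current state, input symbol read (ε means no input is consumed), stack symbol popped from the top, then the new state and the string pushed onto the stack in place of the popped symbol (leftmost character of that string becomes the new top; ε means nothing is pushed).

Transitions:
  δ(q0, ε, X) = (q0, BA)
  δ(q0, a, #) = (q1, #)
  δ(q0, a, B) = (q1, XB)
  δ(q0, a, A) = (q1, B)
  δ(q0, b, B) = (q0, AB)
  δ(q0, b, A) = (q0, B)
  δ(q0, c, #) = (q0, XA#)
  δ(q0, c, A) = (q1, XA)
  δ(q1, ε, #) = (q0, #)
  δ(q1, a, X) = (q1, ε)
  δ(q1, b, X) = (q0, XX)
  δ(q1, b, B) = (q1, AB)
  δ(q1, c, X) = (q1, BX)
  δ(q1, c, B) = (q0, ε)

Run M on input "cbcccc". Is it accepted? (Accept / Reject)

Reject

(q0, cbcccc, #) ⊢ (q0, bcccc, XA#) ⊢ (q0, bcccc, BAA#) ⊢ (q0, cccc, ABAA#) ⊢ (q1, ccc, XABAA#) ⊢ (q1, cc, BXABAA#) ⊢ (q0, c, XABAA#) ⊢ (q0, c, BAABAA#)
No transition applies at (q0, c, BAABAA#); input not fully consumed.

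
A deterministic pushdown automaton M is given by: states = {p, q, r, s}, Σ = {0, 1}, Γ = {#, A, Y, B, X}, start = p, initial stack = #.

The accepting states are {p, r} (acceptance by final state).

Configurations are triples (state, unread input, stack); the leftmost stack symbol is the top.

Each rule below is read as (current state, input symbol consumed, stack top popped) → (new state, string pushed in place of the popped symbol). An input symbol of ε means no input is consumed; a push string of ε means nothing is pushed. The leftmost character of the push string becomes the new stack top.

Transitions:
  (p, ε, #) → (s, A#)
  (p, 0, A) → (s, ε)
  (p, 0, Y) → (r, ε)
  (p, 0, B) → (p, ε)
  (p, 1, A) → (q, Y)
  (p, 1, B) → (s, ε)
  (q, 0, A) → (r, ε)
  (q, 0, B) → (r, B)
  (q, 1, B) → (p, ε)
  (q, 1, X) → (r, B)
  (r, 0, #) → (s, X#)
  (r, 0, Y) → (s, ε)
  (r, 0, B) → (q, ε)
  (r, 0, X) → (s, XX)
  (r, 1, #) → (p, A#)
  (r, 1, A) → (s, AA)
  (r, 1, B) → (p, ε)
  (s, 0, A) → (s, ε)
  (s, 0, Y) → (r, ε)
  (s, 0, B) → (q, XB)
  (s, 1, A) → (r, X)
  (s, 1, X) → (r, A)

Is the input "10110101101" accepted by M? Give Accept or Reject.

(p, 10110101101, #)
  ε-move, top #: go to s, push A# → (s, 10110101101, A#)
  read 1, top A: go to r, push X → (r, 0110101101, X#)
  read 0, top X: go to s, push XX → (s, 110101101, XX#)
  read 1, top X: go to r, push A → (r, 10101101, AX#)
  read 1, top A: go to s, push AA → (s, 0101101, AAX#)
  read 0, top A: go to s, push ε → (s, 101101, AX#)
  read 1, top A: go to r, push X → (r, 01101, XX#)
  read 0, top X: go to s, push XX → (s, 1101, XXX#)
  read 1, top X: go to r, push A → (r, 101, AXX#)
  read 1, top A: go to s, push AA → (s, 01, AAXX#)
  read 0, top A: go to s, push ε → (s, 1, AXX#)
  read 1, top A: go to r, push X → (r, ε, XXX#)
All input consumed; state r ∈ F.

Accept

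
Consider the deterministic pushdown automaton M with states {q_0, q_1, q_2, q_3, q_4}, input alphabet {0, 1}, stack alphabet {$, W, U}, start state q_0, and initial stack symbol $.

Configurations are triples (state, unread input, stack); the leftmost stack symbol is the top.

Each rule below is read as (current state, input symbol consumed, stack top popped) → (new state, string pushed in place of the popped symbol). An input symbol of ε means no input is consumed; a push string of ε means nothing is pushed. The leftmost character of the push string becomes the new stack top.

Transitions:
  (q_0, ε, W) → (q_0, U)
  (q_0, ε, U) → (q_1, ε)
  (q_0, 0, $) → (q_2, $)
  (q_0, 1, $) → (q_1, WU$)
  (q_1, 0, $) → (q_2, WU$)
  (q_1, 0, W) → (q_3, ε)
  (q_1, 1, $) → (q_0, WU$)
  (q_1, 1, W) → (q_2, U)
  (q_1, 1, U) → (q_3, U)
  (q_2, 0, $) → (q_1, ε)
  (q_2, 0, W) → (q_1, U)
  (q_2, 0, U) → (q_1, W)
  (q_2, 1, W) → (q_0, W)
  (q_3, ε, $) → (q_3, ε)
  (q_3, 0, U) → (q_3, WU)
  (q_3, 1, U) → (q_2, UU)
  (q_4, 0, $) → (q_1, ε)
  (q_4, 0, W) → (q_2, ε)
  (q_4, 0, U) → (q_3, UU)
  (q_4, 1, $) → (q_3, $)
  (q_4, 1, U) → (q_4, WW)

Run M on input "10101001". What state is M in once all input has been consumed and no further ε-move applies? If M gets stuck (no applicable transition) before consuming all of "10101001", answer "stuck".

q_2

(q_0, 10101001, $) ⊢ (q_1, 0101001, WU$) ⊢ (q_3, 101001, U$) ⊢ (q_2, 01001, UU$) ⊢ (q_1, 1001, WU$) ⊢ (q_2, 001, UU$) ⊢ (q_1, 01, WU$) ⊢ (q_3, 1, U$) ⊢ (q_2, ε, UU$)
All input consumed; M is in state q_2.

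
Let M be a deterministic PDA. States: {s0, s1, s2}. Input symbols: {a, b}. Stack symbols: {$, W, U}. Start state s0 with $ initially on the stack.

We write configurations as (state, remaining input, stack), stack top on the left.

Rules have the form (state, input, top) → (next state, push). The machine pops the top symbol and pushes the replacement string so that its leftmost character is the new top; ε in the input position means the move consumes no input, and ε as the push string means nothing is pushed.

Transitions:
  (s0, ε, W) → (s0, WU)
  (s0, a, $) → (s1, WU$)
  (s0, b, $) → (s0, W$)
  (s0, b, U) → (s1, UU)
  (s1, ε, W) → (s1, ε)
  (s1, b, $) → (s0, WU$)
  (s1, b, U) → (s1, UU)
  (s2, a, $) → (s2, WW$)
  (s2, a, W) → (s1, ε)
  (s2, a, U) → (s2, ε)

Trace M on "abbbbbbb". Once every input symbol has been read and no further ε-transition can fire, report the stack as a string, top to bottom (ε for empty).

(s0, abbbbbbb, $)
  read a, top $: go to s1, push WU$ → (s1, bbbbbbb, WU$)
  ε-move, top W: go to s1, push ε → (s1, bbbbbbb, U$)
  read b, top U: go to s1, push UU → (s1, bbbbbb, UU$)
  read b, top U: go to s1, push UU → (s1, bbbbb, UUU$)
  read b, top U: go to s1, push UU → (s1, bbbb, UUUU$)
  read b, top U: go to s1, push UU → (s1, bbb, UUUUU$)
  read b, top U: go to s1, push UU → (s1, bb, UUUUUU$)
  read b, top U: go to s1, push UU → (s1, b, UUUUUUU$)
  read b, top U: go to s1, push UU → (s1, ε, UUUUUUUU$)
All input consumed in state s1 with stack UUUUUUUU$.

UUUUUUUU$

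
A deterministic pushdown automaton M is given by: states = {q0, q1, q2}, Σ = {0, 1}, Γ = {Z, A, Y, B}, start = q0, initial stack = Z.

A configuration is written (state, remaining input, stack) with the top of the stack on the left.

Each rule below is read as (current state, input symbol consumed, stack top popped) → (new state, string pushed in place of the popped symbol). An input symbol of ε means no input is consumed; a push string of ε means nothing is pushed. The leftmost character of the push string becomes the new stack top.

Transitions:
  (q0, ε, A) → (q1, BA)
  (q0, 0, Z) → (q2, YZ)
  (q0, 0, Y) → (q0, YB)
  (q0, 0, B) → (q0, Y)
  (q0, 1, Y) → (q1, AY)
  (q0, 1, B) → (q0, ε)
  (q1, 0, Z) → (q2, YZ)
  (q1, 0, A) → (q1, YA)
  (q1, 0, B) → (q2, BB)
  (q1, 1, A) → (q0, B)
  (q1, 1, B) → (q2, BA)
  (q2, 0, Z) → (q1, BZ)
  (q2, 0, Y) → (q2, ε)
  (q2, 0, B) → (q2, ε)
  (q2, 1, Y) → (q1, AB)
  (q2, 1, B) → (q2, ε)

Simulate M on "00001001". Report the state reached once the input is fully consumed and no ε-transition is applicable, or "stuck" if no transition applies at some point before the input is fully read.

q2

(q0, 00001001, Z)
  read 0, top Z: go to q2, push YZ → (q2, 0001001, YZ)
  read 0, top Y: go to q2, push ε → (q2, 001001, Z)
  read 0, top Z: go to q1, push BZ → (q1, 01001, BZ)
  read 0, top B: go to q2, push BB → (q2, 1001, BBZ)
  read 1, top B: go to q2, push ε → (q2, 001, BZ)
  read 0, top B: go to q2, push ε → (q2, 01, Z)
  read 0, top Z: go to q1, push BZ → (q1, 1, BZ)
  read 1, top B: go to q2, push BA → (q2, ε, BAZ)
All input consumed; M is in state q2.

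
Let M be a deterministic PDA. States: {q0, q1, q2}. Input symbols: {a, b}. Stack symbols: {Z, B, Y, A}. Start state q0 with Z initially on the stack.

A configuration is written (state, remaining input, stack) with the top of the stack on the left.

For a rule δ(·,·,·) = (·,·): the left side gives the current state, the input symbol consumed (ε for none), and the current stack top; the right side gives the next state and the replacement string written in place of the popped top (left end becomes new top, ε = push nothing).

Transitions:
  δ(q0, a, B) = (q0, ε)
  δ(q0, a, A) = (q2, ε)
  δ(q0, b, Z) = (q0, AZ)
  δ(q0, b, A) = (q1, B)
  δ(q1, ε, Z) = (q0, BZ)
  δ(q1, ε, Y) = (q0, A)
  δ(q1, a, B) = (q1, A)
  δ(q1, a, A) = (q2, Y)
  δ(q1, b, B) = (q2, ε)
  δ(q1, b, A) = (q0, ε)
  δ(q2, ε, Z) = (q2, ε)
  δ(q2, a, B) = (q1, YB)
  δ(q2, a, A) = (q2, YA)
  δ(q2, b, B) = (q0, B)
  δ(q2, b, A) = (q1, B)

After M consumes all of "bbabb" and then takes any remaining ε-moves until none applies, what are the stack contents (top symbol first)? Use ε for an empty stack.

AZ

(q0, bbabb, Z)
  read b, top Z: go to q0, push AZ → (q0, babb, AZ)
  read b, top A: go to q1, push B → (q1, abb, BZ)
  read a, top B: go to q1, push A → (q1, bb, AZ)
  read b, top A: go to q0, push ε → (q0, b, Z)
  read b, top Z: go to q0, push AZ → (q0, ε, AZ)
All input consumed in state q0 with stack AZ.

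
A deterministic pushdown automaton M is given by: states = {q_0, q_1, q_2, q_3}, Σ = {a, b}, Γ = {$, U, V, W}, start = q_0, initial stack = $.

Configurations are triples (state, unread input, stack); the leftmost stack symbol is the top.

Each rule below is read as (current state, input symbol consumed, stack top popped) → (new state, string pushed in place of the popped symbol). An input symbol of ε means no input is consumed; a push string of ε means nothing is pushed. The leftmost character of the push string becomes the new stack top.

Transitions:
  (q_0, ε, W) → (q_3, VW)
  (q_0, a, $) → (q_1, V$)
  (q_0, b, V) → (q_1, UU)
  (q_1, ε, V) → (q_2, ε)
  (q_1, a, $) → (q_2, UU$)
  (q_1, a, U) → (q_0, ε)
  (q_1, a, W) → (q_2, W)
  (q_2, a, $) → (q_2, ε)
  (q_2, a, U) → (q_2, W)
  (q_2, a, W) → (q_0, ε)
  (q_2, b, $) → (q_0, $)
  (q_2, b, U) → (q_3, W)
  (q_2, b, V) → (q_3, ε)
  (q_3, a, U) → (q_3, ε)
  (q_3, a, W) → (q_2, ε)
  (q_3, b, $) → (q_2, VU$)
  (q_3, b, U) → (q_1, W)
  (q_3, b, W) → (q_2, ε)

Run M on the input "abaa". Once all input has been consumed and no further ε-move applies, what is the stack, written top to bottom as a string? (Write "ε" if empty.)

ε

(q_0, abaa, $) ⊢ (q_1, baa, V$) ⊢ (q_2, baa, $) ⊢ (q_0, aa, $) ⊢ (q_1, a, V$) ⊢ (q_2, a, $) ⊢ (q_2, ε, ε)
All input consumed in state q_2 with stack ε.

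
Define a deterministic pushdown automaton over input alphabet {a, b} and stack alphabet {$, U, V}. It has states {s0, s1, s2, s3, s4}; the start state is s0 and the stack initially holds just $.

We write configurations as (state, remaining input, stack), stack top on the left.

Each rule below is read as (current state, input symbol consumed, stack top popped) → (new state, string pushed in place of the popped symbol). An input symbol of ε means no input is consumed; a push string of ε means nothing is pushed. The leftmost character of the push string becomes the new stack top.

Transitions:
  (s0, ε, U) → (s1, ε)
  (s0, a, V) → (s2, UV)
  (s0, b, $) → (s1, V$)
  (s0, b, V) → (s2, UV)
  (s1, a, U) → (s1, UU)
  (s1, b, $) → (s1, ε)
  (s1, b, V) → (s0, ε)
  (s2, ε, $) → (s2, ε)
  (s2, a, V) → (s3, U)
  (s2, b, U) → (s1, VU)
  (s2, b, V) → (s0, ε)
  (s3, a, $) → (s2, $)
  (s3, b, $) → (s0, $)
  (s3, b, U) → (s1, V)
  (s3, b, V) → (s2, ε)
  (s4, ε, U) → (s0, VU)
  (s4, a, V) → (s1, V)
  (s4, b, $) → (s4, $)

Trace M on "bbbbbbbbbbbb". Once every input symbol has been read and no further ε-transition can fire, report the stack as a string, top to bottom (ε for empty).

$

(s0, bbbbbbbbbbbb, $)
  read b, top $: go to s1, push V$ → (s1, bbbbbbbbbbb, V$)
  read b, top V: go to s0, push ε → (s0, bbbbbbbbbb, $)
  read b, top $: go to s1, push V$ → (s1, bbbbbbbbb, V$)
  read b, top V: go to s0, push ε → (s0, bbbbbbbb, $)
  read b, top $: go to s1, push V$ → (s1, bbbbbbb, V$)
  read b, top V: go to s0, push ε → (s0, bbbbbb, $)
  read b, top $: go to s1, push V$ → (s1, bbbbb, V$)
  read b, top V: go to s0, push ε → (s0, bbbb, $)
  read b, top $: go to s1, push V$ → (s1, bbb, V$)
  read b, top V: go to s0, push ε → (s0, bb, $)
  read b, top $: go to s1, push V$ → (s1, b, V$)
  read b, top V: go to s0, push ε → (s0, ε, $)
All input consumed in state s0 with stack $.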